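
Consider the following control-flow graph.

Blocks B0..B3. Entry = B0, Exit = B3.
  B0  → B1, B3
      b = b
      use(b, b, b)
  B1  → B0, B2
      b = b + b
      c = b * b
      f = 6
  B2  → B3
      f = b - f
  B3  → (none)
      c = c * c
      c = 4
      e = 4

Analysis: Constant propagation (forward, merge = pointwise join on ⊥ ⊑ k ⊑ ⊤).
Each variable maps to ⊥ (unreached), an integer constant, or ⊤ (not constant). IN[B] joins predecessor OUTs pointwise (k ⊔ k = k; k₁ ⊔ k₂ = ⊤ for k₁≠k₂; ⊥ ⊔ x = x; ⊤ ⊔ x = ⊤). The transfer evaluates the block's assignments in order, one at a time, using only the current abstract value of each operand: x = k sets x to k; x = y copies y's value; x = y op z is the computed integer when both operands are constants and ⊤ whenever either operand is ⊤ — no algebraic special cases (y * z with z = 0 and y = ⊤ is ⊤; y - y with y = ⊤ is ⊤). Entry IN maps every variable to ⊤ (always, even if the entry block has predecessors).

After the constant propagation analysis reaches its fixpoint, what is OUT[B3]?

Fixpoint table:
  B0:   IN=(all ⊤)   OUT=(all ⊤)
  B1:   IN=(all ⊤)   OUT={f:6; rest ⊤}
  B2:   IN={f:6; rest ⊤}   OUT=(all ⊤)
  B3:   IN=(all ⊤)   OUT={c:4, e:4; rest ⊤}

Merge at B3: IN[B3] = OUT[B0] ⊔ OUT[B2] = {a: ⊤, b: ⊤, c: ⊤, d: ⊤, e: ⊤, f: ⊤}
Applying B3's transfer function to that IN value gives OUT[B3] (row B3 above).

Answer: {a: ⊤, b: ⊤, c: 4, d: ⊤, e: 4, f: ⊤}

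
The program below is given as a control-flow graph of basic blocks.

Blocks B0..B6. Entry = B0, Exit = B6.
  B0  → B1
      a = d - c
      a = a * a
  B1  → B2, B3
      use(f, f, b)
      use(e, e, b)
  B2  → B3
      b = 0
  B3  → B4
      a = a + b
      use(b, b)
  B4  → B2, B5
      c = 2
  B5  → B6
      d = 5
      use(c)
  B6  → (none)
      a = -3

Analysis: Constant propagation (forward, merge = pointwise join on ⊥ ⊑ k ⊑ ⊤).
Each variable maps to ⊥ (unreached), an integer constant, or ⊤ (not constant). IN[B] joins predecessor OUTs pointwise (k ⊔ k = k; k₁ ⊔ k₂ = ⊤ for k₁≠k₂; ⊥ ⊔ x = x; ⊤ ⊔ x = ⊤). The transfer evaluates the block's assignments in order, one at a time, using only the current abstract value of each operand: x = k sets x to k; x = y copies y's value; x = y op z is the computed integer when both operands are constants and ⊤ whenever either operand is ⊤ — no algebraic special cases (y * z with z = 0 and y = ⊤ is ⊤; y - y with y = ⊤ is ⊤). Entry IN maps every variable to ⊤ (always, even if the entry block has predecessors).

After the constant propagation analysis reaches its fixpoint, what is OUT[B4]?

Per-block solution:
  B0:   IN=(all ⊤)   OUT=(all ⊤)
  B1:   IN=(all ⊤)   OUT=(all ⊤)
  B2:   IN=(all ⊤)   OUT={b:0; rest ⊤}
  B3:   IN=(all ⊤)   OUT=(all ⊤)
  B4:   IN=(all ⊤)   OUT={c:2; rest ⊤}
  B5:   IN={c:2; rest ⊤}   OUT={c:2, d:5; rest ⊤}
  B6:   IN={c:2, d:5; rest ⊤}   OUT={a:-3, c:2, d:5; rest ⊤}

Merge at B4: IN[B4] = OUT[B3] = {a: ⊤, b: ⊤, c: ⊤, d: ⊤, e: ⊤, f: ⊤}
Applying B4's transfer function to that IN value gives OUT[B4] (row B4 above).

Answer: {a: ⊤, b: ⊤, c: 2, d: ⊤, e: ⊤, f: ⊤}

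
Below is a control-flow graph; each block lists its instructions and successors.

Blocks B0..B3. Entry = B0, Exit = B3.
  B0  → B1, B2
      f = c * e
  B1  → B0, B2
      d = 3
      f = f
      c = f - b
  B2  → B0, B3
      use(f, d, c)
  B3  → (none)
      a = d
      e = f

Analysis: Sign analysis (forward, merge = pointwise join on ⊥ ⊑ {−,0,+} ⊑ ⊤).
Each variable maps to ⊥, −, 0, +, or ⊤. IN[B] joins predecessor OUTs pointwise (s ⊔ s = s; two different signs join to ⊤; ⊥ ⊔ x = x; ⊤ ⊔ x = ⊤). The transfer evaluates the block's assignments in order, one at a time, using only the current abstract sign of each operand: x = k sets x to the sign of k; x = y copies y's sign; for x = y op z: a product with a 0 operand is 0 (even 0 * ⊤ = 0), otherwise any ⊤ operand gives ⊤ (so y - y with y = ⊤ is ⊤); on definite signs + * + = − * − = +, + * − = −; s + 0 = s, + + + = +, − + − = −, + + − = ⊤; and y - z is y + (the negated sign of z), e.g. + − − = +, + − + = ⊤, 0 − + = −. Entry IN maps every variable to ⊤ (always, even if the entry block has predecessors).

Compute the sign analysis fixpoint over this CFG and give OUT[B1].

Per-block solution:
  B0:   IN=(all ⊤)   OUT=(all ⊤)
  B1:   IN=(all ⊤)   OUT={d:+; rest ⊤}
  B2:   IN=(all ⊤)   OUT=(all ⊤)
  B3:   IN=(all ⊤)   OUT=(all ⊤)

Merge at B1: IN[B1] = OUT[B0] = {a: ⊤, b: ⊤, c: ⊤, d: ⊤, e: ⊤, f: ⊤}
Applying B1's transfer function to that IN value gives OUT[B1] (row B1 above).

Answer: {a: ⊤, b: ⊤, c: ⊤, d: +, e: ⊤, f: ⊤}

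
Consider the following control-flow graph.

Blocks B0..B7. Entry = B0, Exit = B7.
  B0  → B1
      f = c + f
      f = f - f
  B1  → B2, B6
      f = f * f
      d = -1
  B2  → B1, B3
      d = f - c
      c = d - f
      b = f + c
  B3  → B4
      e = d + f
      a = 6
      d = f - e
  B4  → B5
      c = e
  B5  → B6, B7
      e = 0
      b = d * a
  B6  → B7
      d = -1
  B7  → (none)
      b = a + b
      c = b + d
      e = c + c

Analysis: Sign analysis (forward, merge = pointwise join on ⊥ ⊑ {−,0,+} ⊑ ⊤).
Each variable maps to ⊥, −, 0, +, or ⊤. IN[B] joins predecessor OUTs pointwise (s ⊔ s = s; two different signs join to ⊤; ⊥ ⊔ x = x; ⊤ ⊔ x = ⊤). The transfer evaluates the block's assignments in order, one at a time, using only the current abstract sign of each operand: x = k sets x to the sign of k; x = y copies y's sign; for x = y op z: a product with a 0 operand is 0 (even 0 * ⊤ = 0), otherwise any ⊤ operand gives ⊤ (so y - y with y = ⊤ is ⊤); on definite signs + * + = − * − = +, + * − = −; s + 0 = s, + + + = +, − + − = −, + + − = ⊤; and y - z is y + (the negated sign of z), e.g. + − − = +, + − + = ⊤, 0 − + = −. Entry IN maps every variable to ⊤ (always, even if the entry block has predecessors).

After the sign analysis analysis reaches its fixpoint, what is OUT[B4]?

Converged values:
  B0:   IN=(all ⊤)   OUT=(all ⊤)
  B1:   IN=(all ⊤)   OUT={d:-; rest ⊤}
  B2:   IN={d:-; rest ⊤}   OUT=(all ⊤)
  B3:   IN=(all ⊤)   OUT={a:+; rest ⊤}
  B4:   IN={a:+; rest ⊤}   OUT={a:+; rest ⊤}
  B5:   IN={a:+; rest ⊤}   OUT={a:+, e:0; rest ⊤}
  B6:   IN=(all ⊤)   OUT={d:-; rest ⊤}
  B7:   IN=(all ⊤)   OUT=(all ⊤)

Merge at B4: IN[B4] = OUT[B3] = {a: +, b: ⊤, c: ⊤, d: ⊤, e: ⊤, f: ⊤}
Applying B4's transfer function to that IN value gives OUT[B4] (row B4 above).

Answer: {a: +, b: ⊤, c: ⊤, d: ⊤, e: ⊤, f: ⊤}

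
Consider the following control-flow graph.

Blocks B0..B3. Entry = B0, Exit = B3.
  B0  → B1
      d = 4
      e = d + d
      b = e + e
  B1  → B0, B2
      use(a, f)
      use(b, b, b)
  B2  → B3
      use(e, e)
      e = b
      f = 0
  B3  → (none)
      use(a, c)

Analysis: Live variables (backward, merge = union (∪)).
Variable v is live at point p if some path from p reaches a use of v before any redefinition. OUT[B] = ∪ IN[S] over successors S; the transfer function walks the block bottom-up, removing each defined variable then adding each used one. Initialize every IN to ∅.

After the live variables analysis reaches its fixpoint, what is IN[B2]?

Fixpoint table:
  B0: | IN={a, c, f} | OUT={a, b, c, e, f}
  B1: | IN={a, b, c, e, f} | OUT={a, b, c, e, f}
  B2: | IN={a, b, c, e} | OUT={a, c}
  B3: | IN={a, c} | OUT={}

Merge at B2: OUT[B2] = IN[B3] = {a, c}
Applying B2's transfer function to that OUT value gives IN[B2] (row B2 above).

Answer: {a, b, c, e}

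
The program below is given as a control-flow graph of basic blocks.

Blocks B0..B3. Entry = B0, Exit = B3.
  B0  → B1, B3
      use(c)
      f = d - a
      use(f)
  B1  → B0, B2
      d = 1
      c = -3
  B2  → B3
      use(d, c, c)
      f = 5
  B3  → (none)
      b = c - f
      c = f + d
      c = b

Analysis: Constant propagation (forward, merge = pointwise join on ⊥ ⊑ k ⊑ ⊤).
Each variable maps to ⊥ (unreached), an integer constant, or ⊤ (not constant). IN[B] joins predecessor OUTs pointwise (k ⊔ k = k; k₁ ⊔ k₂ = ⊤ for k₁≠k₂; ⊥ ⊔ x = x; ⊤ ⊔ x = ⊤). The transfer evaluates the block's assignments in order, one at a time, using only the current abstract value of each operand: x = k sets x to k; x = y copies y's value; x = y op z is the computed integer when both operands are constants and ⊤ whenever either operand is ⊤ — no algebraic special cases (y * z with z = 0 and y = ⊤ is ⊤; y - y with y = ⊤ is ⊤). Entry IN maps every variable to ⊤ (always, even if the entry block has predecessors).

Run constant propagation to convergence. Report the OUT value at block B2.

Per-block solution:
  B0:   IN=(all ⊤)   OUT=(all ⊤)
  B1:   IN=(all ⊤)   OUT={c:-3, d:1; rest ⊤}
  B2:   IN={c:-3, d:1; rest ⊤}   OUT={c:-3, d:1, f:5; rest ⊤}
  B3:   IN=(all ⊤)   OUT=(all ⊤)

Merge at B2: IN[B2] = OUT[B1] = {a: ⊤, b: ⊤, c: -3, d: 1, e: ⊤, f: ⊤}
Applying B2's transfer function to that IN value gives OUT[B2] (row B2 above).

Answer: {a: ⊤, b: ⊤, c: -3, d: 1, e: ⊤, f: 5}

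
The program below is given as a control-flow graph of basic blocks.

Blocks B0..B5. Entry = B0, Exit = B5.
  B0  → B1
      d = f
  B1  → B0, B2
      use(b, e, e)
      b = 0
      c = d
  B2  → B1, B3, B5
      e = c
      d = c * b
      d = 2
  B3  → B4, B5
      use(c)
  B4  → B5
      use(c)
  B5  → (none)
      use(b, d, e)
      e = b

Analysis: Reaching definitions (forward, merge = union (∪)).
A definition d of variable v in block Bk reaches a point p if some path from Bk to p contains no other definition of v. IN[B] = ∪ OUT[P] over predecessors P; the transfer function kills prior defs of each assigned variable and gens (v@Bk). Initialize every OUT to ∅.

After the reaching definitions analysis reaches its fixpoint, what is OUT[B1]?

Answer: {b@B1, c@B1, d@B0, d@B2, e@B2}

Working:
Converged values:
  B0: | IN={b@B1, c@B1, d@B0, d@B2, e@B2} | OUT={b@B1, c@B1, d@B0, e@B2}
  B1: | IN={b@B1, c@B1, d@B0, d@B2, e@B2} | OUT={b@B1, c@B1, d@B0, d@B2, e@B2}
  B2: | IN={b@B1, c@B1, d@B0, d@B2, e@B2} | OUT={b@B1, c@B1, d@B2, e@B2}
  B3: | IN={b@B1, c@B1, d@B2, e@B2} | OUT={b@B1, c@B1, d@B2, e@B2}
  B4: | IN={b@B1, c@B1, d@B2, e@B2} | OUT={b@B1, c@B1, d@B2, e@B2}
  B5: | IN={b@B1, c@B1, d@B2, e@B2} | OUT={b@B1, c@B1, d@B2, e@B5}

Merge at B1: IN[B1] = OUT[B0] ⊔ OUT[B2] = {b@B1, c@B1, d@B0, d@B2, e@B2}
Applying B1's transfer function to that IN value gives OUT[B1] (row B1 above).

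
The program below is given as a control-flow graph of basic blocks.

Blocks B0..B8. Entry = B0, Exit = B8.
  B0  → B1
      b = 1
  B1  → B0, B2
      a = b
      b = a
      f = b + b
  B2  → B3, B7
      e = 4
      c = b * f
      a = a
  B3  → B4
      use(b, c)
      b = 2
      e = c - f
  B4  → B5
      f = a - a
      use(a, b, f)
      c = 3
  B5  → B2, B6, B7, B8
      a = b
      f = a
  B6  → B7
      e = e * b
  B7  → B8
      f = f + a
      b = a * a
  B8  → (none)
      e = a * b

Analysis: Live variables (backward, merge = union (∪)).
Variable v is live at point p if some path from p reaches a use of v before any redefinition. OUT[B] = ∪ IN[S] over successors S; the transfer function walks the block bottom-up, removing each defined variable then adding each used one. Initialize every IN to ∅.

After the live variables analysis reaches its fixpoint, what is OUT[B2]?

Fixpoint table:
  B0:   IN={}   OUT={b}
  B1:   IN={b}   OUT={a, b, f}
  B2:   IN={a, b, f}   OUT={a, b, c, f}
  B3:   IN={a, b, c, f}   OUT={a, b, e}
  B4:   IN={a, b, e}   OUT={b, e}
  B5:   IN={b, e}   OUT={a, b, e, f}
  B6:   IN={a, b, e, f}   OUT={a, f}
  B7:   IN={a, f}   OUT={a, b}
  B8:   IN={a, b}   OUT={}

Merge at B2: OUT[B2] = IN[B3] ⊔ IN[B7] = {a, b, c, f}

Answer: {a, b, c, f}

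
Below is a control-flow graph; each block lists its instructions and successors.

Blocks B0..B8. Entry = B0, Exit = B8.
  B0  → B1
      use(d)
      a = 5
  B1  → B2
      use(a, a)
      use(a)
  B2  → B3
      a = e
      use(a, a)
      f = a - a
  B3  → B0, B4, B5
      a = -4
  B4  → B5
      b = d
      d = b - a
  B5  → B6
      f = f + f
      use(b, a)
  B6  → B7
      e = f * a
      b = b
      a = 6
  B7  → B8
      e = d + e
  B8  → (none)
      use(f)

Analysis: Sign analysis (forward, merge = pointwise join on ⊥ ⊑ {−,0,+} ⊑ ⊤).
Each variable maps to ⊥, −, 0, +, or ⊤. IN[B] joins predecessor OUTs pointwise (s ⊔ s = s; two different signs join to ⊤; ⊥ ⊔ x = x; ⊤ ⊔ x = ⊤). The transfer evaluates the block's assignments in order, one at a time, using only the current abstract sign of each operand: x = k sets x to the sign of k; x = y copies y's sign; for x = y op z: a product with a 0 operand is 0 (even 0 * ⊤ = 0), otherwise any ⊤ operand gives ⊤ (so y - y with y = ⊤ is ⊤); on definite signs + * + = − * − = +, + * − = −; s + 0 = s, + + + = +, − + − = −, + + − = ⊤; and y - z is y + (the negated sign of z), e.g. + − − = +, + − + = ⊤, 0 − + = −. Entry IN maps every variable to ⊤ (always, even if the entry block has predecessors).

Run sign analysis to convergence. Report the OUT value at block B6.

Fixpoint table:
  B0:  IN=(all ⊤)  OUT={a:+; rest ⊤}
  B1:  IN={a:+; rest ⊤}  OUT={a:+; rest ⊤}
  B2:  IN={a:+; rest ⊤}  OUT=(all ⊤)
  B3:  IN=(all ⊤)  OUT={a:-; rest ⊤}
  B4:  IN={a:-; rest ⊤}  OUT={a:-; rest ⊤}
  B5:  IN={a:-; rest ⊤}  OUT={a:-; rest ⊤}
  B6:  IN={a:-; rest ⊤}  OUT={a:+; rest ⊤}
  B7:  IN={a:+; rest ⊤}  OUT={a:+; rest ⊤}
  B8:  IN={a:+; rest ⊤}  OUT={a:+; rest ⊤}

Merge at B6: IN[B6] = OUT[B5] = {a: -, b: ⊤, c: ⊤, d: ⊤, e: ⊤, f: ⊤}
Applying B6's transfer function to that IN value gives OUT[B6] (row B6 above).

Answer: {a: +, b: ⊤, c: ⊤, d: ⊤, e: ⊤, f: ⊤}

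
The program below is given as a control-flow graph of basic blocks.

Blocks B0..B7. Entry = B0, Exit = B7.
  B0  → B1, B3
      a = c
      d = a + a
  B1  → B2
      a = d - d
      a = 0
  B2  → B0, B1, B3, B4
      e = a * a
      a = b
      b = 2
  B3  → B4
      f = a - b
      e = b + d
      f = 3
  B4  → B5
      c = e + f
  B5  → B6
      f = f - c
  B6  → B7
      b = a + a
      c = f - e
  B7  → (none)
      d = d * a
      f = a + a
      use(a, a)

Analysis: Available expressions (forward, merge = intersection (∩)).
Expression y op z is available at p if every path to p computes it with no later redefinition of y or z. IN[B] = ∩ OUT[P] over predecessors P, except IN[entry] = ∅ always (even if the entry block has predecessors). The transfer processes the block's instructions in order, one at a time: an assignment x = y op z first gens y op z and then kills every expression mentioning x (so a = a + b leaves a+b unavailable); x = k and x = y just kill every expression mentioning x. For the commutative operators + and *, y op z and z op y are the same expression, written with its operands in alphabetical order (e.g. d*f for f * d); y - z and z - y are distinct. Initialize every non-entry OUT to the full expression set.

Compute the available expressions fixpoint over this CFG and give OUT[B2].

Converged values:
  B0:   IN={}   OUT={a+a}
  B1:   IN={}   OUT={d-d}
  B2:   IN={d-d}   OUT={d-d}
  B3:   IN={}   OUT={a-b, b+d}
  B4:   IN={}   OUT={e+f}
  B5:   IN={e+f}   OUT={}
  B6:   IN={}   OUT={a+a, f-e}
  B7:   IN={a+a, f-e}   OUT={a+a}

Merge at B2: IN[B2] = OUT[B1] = {d-d}
Applying B2's transfer function to that IN value gives OUT[B2] (row B2 above).

Answer: {d-d}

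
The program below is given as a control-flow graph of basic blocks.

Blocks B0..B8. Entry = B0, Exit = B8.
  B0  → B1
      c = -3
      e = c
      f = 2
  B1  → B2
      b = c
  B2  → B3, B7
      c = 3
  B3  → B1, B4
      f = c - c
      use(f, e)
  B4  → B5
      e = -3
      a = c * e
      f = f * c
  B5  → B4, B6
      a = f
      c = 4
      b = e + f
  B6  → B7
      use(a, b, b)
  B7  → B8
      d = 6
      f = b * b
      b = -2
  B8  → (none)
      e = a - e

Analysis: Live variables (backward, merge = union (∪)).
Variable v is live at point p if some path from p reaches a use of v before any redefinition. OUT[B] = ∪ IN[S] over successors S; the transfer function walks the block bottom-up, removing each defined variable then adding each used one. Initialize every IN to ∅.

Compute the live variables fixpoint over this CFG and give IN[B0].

Converged values:
  B0:  IN={a}  OUT={a, c, e}
  B1:  IN={a, c, e}  OUT={a, b, e}
  B2:  IN={a, b, e}  OUT={a, b, c, e}
  B3:  IN={a, c, e}  OUT={a, c, e, f}
  B4:  IN={c, f}  OUT={e, f}
  B5:  IN={e, f}  OUT={a, b, c, e, f}
  B6:  IN={a, b, e}  OUT={a, b, e}
  B7:  IN={a, b, e}  OUT={a, e}
  B8:  IN={a, e}  OUT={}

Merge at B0: OUT[B0] = IN[B1] = {a, c, e}
Applying B0's transfer function to that OUT value gives IN[B0] (row B0 above).

Answer: {a}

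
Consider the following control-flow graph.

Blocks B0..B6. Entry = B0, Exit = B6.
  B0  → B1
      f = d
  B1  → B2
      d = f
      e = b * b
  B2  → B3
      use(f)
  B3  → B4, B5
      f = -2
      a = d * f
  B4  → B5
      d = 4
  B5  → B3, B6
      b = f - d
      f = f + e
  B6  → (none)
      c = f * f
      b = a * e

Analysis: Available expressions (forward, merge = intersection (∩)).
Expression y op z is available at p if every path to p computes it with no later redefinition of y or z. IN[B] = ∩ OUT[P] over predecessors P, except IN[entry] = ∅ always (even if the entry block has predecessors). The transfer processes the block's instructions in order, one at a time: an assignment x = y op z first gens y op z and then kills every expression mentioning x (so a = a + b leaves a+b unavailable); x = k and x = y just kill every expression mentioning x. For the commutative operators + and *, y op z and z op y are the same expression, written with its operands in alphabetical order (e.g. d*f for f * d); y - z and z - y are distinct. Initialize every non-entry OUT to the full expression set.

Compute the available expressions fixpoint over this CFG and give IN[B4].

Fixpoint table:
  B0: | IN={} | OUT={}
  B1: | IN={} | OUT={b*b}
  B2: | IN={b*b} | OUT={b*b}
  B3: | IN={} | OUT={d*f}
  B4: | IN={d*f} | OUT={}
  B5: | IN={} | OUT={}
  B6: | IN={} | OUT={a*e, f*f}

Merge at B4: IN[B4] = OUT[B3] = {d*f}

Answer: {d*f}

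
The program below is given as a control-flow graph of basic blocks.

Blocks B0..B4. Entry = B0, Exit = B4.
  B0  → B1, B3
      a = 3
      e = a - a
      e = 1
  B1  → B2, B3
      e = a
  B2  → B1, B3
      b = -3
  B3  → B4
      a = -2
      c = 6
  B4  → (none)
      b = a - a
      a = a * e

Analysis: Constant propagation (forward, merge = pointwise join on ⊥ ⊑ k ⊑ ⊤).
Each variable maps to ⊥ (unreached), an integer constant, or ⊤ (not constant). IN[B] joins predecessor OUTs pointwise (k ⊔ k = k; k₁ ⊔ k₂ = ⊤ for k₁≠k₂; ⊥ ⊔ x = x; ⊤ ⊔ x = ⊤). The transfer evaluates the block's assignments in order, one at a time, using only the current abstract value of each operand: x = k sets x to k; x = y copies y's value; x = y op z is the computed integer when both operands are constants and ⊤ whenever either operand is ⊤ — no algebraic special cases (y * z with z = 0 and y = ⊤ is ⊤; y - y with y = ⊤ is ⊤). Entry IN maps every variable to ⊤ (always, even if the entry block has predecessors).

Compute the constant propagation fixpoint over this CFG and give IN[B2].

Answer: {a: 3, b: ⊤, c: ⊤, d: ⊤, e: 3, f: ⊤}

Trace:
Converged values:
  B0:   IN=(all ⊤)   OUT={a:3, e:1; rest ⊤}
  B1:   IN={a:3; rest ⊤}   OUT={a:3, e:3; rest ⊤}
  B2:   IN={a:3, e:3; rest ⊤}   OUT={a:3, b:-3, e:3; rest ⊤}
  B3:   IN={a:3; rest ⊤}   OUT={a:-2, c:6; rest ⊤}
  B4:   IN={a:-2, c:6; rest ⊤}   OUT={b:0, c:6; rest ⊤}

Merge at B2: IN[B2] = OUT[B1] = {a: 3, b: ⊤, c: ⊤, d: ⊤, e: 3, f: ⊤}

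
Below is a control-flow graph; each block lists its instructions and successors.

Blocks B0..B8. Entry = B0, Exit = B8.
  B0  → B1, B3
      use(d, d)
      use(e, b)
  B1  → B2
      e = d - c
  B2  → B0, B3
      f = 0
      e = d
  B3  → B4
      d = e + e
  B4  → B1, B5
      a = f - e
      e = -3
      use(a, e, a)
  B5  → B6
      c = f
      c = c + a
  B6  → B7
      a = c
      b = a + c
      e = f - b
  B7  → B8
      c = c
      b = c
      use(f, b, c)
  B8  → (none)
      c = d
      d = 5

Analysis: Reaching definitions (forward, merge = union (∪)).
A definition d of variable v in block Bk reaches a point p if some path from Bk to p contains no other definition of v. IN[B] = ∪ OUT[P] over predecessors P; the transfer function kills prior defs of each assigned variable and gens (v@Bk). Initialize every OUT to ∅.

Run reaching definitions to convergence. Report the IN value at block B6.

Answer: {a@B4, c@B5, d@B3, e@B4, f@B2}

Derivation:
Fixpoint table:
  B0: | IN={a@B4, d@B3, e@B2, f@B2} | OUT={a@B4, d@B3, e@B2, f@B2}
  B1: | IN={a@B4, d@B3, e@B2, e@B4, f@B2} | OUT={a@B4, d@B3, e@B1, f@B2}
  B2: | IN={a@B4, d@B3, e@B1, f@B2} | OUT={a@B4, d@B3, e@B2, f@B2}
  B3: | IN={a@B4, d@B3, e@B2, f@B2} | OUT={a@B4, d@B3, e@B2, f@B2}
  B4: | IN={a@B4, d@B3, e@B2, f@B2} | OUT={a@B4, d@B3, e@B4, f@B2}
  B5: | IN={a@B4, d@B3, e@B4, f@B2} | OUT={a@B4, c@B5, d@B3, e@B4, f@B2}
  B6: | IN={a@B4, c@B5, d@B3, e@B4, f@B2} | OUT={a@B6, b@B6, c@B5, d@B3, e@B6, f@B2}
  B7: | IN={a@B6, b@B6, c@B5, d@B3, e@B6, f@B2} | OUT={a@B6, b@B7, c@B7, d@B3, e@B6, f@B2}
  B8: | IN={a@B6, b@B7, c@B7, d@B3, e@B6, f@B2} | OUT={a@B6, b@B7, c@B8, d@B8, e@B6, f@B2}

Merge at B6: IN[B6] = OUT[B5] = {a@B4, c@B5, d@B3, e@B4, f@B2}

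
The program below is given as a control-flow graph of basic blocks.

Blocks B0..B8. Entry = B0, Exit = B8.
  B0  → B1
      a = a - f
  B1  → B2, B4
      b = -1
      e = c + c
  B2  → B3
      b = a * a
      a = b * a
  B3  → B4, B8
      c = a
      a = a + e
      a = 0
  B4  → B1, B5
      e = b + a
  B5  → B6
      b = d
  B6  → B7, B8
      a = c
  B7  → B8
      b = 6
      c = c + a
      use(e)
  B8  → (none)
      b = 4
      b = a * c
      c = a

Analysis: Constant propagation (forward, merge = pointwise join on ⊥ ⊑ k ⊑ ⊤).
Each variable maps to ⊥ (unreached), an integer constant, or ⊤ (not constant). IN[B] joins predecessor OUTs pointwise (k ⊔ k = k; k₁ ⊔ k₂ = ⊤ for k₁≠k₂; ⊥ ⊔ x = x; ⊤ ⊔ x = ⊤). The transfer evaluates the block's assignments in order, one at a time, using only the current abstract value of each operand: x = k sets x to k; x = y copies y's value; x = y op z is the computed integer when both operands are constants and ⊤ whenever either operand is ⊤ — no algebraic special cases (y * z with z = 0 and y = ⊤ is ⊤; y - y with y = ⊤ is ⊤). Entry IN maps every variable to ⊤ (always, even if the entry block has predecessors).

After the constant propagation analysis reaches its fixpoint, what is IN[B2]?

Answer: {a: ⊤, b: -1, c: ⊤, d: ⊤, e: ⊤, f: ⊤}

Trace:
Converged values:
  B0:   IN=(all ⊤)   OUT=(all ⊤)
  B1:   IN=(all ⊤)   OUT={b:-1; rest ⊤}
  B2:   IN={b:-1; rest ⊤}   OUT=(all ⊤)
  B3:   IN=(all ⊤)   OUT={a:0; rest ⊤}
  B4:   IN=(all ⊤)   OUT=(all ⊤)
  B5:   IN=(all ⊤)   OUT=(all ⊤)
  B6:   IN=(all ⊤)   OUT=(all ⊤)
  B7:   IN=(all ⊤)   OUT={b:6; rest ⊤}
  B8:   IN=(all ⊤)   OUT=(all ⊤)

Merge at B2: IN[B2] = OUT[B1] = {a: ⊤, b: -1, c: ⊤, d: ⊤, e: ⊤, f: ⊤}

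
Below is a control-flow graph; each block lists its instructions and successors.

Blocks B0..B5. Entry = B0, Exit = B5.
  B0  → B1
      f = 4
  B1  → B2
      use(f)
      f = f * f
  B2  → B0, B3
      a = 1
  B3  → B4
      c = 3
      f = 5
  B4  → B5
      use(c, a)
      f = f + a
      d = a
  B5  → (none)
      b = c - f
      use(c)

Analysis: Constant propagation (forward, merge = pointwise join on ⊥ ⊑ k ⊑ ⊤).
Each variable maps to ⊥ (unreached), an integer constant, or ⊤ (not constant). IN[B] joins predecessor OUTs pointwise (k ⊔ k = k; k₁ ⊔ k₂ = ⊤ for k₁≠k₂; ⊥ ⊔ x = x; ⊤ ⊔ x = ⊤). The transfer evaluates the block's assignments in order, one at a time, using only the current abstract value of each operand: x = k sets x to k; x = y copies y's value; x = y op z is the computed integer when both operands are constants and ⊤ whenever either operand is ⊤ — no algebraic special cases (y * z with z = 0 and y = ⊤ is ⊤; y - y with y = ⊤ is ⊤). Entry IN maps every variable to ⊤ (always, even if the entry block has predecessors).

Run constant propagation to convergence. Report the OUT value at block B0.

Per-block solution:
  B0:  IN=(all ⊤)  OUT={f:4; rest ⊤}
  B1:  IN={f:4; rest ⊤}  OUT={f:16; rest ⊤}
  B2:  IN={f:16; rest ⊤}  OUT={a:1, f:16; rest ⊤}
  B3:  IN={a:1, f:16; rest ⊤}  OUT={a:1, c:3, f:5; rest ⊤}
  B4:  IN={a:1, c:3, f:5; rest ⊤}  OUT={a:1, c:3, d:1, f:6; rest ⊤}
  B5:  IN={a:1, c:3, d:1, f:6; rest ⊤}  OUT={a:1, b:-3, c:3, d:1, f:6; rest ⊤}

Merge at B0 (entry node, so the boundary value (all ⊤) is joined with the incoming edge(s)): IN[B0] = (all ⊤) ⊔ OUT[B2] = {a: ⊤, b: ⊤, c: ⊤, d: ⊤, e: ⊤, f: ⊤}
Applying B0's transfer function to that IN value gives OUT[B0] (row B0 above).

Answer: {a: ⊤, b: ⊤, c: ⊤, d: ⊤, e: ⊤, f: 4}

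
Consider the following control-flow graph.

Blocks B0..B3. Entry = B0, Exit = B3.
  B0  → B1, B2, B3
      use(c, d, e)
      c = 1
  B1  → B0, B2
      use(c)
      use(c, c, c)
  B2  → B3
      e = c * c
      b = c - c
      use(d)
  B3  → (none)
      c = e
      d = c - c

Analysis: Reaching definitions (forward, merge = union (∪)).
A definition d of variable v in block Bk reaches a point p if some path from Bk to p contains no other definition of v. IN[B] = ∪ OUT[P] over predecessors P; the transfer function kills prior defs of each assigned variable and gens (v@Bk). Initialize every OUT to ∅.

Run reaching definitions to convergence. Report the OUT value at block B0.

Fixpoint table:
  B0:   IN={c@B0}   OUT={c@B0}
  B1:   IN={c@B0}   OUT={c@B0}
  B2:   IN={c@B0}   OUT={b@B2, c@B0, e@B2}
  B3:   IN={b@B2, c@B0, e@B2}   OUT={b@B2, c@B3, d@B3, e@B2}

Merge at B0 (entry node, so the boundary value {} is joined with the incoming edge(s)): IN[B0] = {} ⊔ OUT[B1] = {c@B0}
Applying B0's transfer function to that IN value gives OUT[B0] (row B0 above).

Answer: {c@B0}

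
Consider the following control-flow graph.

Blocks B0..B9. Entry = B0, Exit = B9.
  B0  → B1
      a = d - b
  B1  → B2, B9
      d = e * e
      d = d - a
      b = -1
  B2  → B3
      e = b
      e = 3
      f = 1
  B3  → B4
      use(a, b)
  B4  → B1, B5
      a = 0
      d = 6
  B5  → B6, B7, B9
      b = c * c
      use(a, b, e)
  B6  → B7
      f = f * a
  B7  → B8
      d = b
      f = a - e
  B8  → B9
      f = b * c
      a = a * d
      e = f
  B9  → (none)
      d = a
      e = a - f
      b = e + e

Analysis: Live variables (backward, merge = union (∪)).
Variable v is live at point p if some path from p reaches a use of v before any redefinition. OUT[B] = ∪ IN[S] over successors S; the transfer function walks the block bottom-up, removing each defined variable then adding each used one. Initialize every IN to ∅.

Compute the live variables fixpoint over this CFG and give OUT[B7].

Converged values:
  B0:  IN={b, c, d, e, f}  OUT={a, c, e, f}
  B1:  IN={a, c, e, f}  OUT={a, b, c, f}
  B2:  IN={a, b, c}  OUT={a, b, c, e, f}
  B3:  IN={a, b, c, e, f}  OUT={c, e, f}
  B4:  IN={c, e, f}  OUT={a, c, e, f}
  B5:  IN={a, c, e, f}  OUT={a, b, c, e, f}
  B6:  IN={a, b, c, e, f}  OUT={a, b, c, e}
  B7:  IN={a, b, c, e}  OUT={a, b, c, d}
  B8:  IN={a, b, c, d}  OUT={a, f}
  B9:  IN={a, f}  OUT={}

Merge at B7: OUT[B7] = IN[B8] = {a, b, c, d}

Answer: {a, b, c, d}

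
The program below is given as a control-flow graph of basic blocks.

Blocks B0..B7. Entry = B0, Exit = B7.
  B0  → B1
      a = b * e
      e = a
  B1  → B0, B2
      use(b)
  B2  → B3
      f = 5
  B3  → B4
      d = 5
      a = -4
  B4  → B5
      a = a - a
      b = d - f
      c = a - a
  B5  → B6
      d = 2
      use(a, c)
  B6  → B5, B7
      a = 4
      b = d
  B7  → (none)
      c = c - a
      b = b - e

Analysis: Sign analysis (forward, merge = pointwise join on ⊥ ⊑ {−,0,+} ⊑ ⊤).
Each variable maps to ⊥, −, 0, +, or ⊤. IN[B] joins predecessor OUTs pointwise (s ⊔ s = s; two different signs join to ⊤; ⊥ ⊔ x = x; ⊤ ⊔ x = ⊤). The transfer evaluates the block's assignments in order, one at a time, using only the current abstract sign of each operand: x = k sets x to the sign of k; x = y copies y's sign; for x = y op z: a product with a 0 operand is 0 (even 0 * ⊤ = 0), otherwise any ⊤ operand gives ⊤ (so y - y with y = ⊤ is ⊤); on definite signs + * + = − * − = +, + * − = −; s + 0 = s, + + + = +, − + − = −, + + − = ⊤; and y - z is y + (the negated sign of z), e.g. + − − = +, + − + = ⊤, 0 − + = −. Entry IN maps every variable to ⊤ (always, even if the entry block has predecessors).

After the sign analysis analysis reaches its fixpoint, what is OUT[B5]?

Answer: {a: ⊤, b: ⊤, c: ⊤, d: +, e: ⊤, f: +}

Trace:
Converged values:
  B0: | IN=(all ⊤) | OUT=(all ⊤)
  B1: | IN=(all ⊤) | OUT=(all ⊤)
  B2: | IN=(all ⊤) | OUT={f:+; rest ⊤}
  B3: | IN={f:+; rest ⊤} | OUT={a:-, d:+, f:+; rest ⊤}
  B4: | IN={a:-, d:+, f:+; rest ⊤} | OUT={d:+, f:+; rest ⊤}
  B5: | IN={d:+, f:+; rest ⊤} | OUT={d:+, f:+; rest ⊤}
  B6: | IN={d:+, f:+; rest ⊤} | OUT={a:+, b:+, d:+, f:+; rest ⊤}
  B7: | IN={a:+, b:+, d:+, f:+; rest ⊤} | OUT={a:+, d:+, f:+; rest ⊤}

Merge at B5: IN[B5] = OUT[B4] ⊔ OUT[B6] = {a: ⊤, b: ⊤, c: ⊤, d: +, e: ⊤, f: +}
Applying B5's transfer function to that IN value gives OUT[B5] (row B5 above).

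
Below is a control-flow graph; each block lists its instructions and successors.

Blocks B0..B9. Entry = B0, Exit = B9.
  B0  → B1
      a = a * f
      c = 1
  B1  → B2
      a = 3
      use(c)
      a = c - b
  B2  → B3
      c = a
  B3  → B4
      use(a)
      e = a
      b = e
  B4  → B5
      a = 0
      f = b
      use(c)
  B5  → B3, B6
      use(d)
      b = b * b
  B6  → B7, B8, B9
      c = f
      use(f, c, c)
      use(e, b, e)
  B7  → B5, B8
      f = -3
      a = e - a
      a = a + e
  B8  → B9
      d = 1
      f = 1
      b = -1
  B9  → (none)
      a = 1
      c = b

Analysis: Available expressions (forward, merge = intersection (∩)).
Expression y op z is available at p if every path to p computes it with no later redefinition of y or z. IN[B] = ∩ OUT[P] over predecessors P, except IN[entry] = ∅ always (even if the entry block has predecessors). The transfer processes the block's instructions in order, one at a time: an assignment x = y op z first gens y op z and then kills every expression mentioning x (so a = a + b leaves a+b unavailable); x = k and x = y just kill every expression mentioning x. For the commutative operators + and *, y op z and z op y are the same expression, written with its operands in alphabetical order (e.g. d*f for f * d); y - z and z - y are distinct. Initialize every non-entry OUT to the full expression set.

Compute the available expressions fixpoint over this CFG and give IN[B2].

Answer: {c-b}

Derivation:
Per-block solution:
  B0:   IN={}   OUT={}
  B1:   IN={}   OUT={c-b}
  B2:   IN={c-b}   OUT={}
  B3:   IN={}   OUT={}
  B4:   IN={}   OUT={}
  B5:   IN={}   OUT={}
  B6:   IN={}   OUT={}
  B7:   IN={}   OUT={}
  B8:   IN={}   OUT={}
  B9:   IN={}   OUT={}

Merge at B2: IN[B2] = OUT[B1] = {c-b}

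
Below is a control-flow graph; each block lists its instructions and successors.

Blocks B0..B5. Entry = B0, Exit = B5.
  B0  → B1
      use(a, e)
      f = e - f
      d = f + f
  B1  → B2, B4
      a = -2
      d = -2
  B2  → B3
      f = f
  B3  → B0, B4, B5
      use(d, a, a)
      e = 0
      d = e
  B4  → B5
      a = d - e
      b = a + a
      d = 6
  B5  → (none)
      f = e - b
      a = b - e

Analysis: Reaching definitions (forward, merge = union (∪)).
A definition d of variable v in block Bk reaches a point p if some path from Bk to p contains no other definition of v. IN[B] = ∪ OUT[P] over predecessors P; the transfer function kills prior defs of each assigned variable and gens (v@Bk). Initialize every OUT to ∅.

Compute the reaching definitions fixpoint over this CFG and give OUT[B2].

Answer: {a@B1, d@B1, e@B3, f@B2}

Derivation:
Per-block solution:
  B0:   IN={a@B1, d@B3, e@B3, f@B2}   OUT={a@B1, d@B0, e@B3, f@B0}
  B1:   IN={a@B1, d@B0, e@B3, f@B0}   OUT={a@B1, d@B1, e@B3, f@B0}
  B2:   IN={a@B1, d@B1, e@B3, f@B0}   OUT={a@B1, d@B1, e@B3, f@B2}
  B3:   IN={a@B1, d@B1, e@B3, f@B2}   OUT={a@B1, d@B3, e@B3, f@B2}
  B4:   IN={a@B1, d@B1, d@B3, e@B3, f@B0, f@B2}   OUT={a@B4, b@B4, d@B4, e@B3, f@B0, f@B2}
  B5:   IN={a@B1, a@B4, b@B4, d@B3, d@B4, e@B3, f@B0, f@B2}   OUT={a@B5, b@B4, d@B3, d@B4, e@B3, f@B5}

Merge at B2: IN[B2] = OUT[B1] = {a@B1, d@B1, e@B3, f@B0}
Applying B2's transfer function to that IN value gives OUT[B2] (row B2 above).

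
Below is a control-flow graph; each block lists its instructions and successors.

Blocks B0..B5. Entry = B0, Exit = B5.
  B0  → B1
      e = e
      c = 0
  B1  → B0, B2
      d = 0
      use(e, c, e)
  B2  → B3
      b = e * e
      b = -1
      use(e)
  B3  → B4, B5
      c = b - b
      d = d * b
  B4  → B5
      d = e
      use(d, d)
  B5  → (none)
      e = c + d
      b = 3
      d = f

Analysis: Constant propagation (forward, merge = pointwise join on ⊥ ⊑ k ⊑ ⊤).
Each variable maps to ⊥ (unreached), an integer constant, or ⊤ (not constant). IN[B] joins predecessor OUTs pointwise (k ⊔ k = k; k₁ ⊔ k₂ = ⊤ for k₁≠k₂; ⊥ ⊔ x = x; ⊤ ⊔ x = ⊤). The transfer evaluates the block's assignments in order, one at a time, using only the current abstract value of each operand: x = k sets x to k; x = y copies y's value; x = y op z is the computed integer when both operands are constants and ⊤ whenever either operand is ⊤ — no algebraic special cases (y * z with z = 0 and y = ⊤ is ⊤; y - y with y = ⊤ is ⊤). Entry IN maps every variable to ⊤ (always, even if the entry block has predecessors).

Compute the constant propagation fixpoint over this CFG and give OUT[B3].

Converged values:
  B0:   IN=(all ⊤)   OUT={c:0; rest ⊤}
  B1:   IN={c:0; rest ⊤}   OUT={c:0, d:0; rest ⊤}
  B2:   IN={c:0, d:0; rest ⊤}   OUT={b:-1, c:0, d:0; rest ⊤}
  B3:   IN={b:-1, c:0, d:0; rest ⊤}   OUT={b:-1, c:0, d:0; rest ⊤}
  B4:   IN={b:-1, c:0, d:0; rest ⊤}   OUT={b:-1, c:0; rest ⊤}
  B5:   IN={b:-1, c:0; rest ⊤}   OUT={b:3, c:0; rest ⊤}

Merge at B3: IN[B3] = OUT[B2] = {a: ⊤, b: -1, c: 0, d: 0, e: ⊤, f: ⊤}
Applying B3's transfer function to that IN value gives OUT[B3] (row B3 above).

Answer: {a: ⊤, b: -1, c: 0, d: 0, e: ⊤, f: ⊤}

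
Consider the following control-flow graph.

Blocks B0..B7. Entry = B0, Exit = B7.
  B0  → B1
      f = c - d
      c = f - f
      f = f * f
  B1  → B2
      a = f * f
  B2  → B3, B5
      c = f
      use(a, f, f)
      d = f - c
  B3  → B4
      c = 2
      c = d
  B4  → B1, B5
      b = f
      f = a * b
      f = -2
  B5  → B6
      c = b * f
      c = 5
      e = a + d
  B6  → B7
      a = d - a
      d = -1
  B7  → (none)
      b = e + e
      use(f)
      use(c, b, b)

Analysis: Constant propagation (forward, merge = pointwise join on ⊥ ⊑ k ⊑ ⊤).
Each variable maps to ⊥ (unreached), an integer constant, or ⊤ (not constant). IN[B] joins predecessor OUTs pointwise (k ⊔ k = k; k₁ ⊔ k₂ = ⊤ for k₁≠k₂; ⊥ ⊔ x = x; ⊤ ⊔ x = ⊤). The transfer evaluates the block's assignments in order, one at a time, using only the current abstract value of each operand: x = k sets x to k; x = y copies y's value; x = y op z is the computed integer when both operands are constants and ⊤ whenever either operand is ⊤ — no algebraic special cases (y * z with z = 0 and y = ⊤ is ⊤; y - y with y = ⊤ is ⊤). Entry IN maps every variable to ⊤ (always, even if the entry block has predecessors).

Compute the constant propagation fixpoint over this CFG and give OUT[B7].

Answer: {a: ⊤, b: ⊤, c: 5, d: -1, e: ⊤, f: ⊤}

Derivation:
Fixpoint table:
  B0: | IN=(all ⊤) | OUT=(all ⊤)
  B1: | IN=(all ⊤) | OUT=(all ⊤)
  B2: | IN=(all ⊤) | OUT=(all ⊤)
  B3: | IN=(all ⊤) | OUT=(all ⊤)
  B4: | IN=(all ⊤) | OUT={f:-2; rest ⊤}
  B5: | IN=(all ⊤) | OUT={c:5; rest ⊤}
  B6: | IN={c:5; rest ⊤} | OUT={c:5, d:-1; rest ⊤}
  B7: | IN={c:5, d:-1; rest ⊤} | OUT={c:5, d:-1; rest ⊤}

Merge at B7: IN[B7] = OUT[B6] = {a: ⊤, b: ⊤, c: 5, d: -1, e: ⊤, f: ⊤}
Applying B7's transfer function to that IN value gives OUT[B7] (row B7 above).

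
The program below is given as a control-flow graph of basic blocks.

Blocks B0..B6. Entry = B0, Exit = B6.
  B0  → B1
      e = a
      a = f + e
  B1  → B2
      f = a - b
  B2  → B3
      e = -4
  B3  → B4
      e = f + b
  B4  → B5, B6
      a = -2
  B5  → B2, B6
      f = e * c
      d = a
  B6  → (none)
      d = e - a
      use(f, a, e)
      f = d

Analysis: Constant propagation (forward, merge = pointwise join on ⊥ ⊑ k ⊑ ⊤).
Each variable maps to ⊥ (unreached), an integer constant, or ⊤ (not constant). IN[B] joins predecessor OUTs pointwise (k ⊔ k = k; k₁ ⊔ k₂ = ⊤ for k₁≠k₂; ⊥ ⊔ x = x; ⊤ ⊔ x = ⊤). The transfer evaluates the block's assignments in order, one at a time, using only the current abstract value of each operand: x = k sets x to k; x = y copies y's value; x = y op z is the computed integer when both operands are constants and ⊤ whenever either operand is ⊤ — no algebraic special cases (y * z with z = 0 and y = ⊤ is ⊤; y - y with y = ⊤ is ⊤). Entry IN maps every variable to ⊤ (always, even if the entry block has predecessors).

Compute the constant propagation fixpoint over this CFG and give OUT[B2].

Answer: {a: ⊤, b: ⊤, c: ⊤, d: ⊤, e: -4, f: ⊤}

Derivation:
Converged values:
  B0: | IN=(all ⊤) | OUT=(all ⊤)
  B1: | IN=(all ⊤) | OUT=(all ⊤)
  B2: | IN=(all ⊤) | OUT={e:-4; rest ⊤}
  B3: | IN={e:-4; rest ⊤} | OUT=(all ⊤)
  B4: | IN=(all ⊤) | OUT={a:-2; rest ⊤}
  B5: | IN={a:-2; rest ⊤} | OUT={a:-2, d:-2; rest ⊤}
  B6: | IN={a:-2; rest ⊤} | OUT={a:-2; rest ⊤}

Merge at B2: IN[B2] = OUT[B1] ⊔ OUT[B5] = {a: ⊤, b: ⊤, c: ⊤, d: ⊤, e: ⊤, f: ⊤}
Applying B2's transfer function to that IN value gives OUT[B2] (row B2 above).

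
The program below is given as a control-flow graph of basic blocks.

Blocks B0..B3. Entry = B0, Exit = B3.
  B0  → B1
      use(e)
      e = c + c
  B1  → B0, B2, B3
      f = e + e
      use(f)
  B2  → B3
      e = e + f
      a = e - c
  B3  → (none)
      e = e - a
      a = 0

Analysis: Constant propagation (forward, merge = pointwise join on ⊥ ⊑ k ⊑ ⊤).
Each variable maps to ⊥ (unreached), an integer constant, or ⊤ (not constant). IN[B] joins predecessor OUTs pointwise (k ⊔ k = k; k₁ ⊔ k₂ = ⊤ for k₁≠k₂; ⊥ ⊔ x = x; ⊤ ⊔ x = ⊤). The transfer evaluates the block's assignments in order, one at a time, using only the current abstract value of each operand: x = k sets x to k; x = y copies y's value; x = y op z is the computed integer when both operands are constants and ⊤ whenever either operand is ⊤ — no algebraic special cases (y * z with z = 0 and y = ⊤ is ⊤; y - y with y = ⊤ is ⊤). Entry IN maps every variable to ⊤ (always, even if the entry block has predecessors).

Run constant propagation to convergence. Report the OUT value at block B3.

Answer: {a: 0, b: ⊤, c: ⊤, d: ⊤, e: ⊤, f: ⊤}

Working:
Per-block solution:
  B0: | IN=(all ⊤) | OUT=(all ⊤)
  B1: | IN=(all ⊤) | OUT=(all ⊤)
  B2: | IN=(all ⊤) | OUT=(all ⊤)
  B3: | IN=(all ⊤) | OUT={a:0; rest ⊤}

Merge at B3: IN[B3] = OUT[B1] ⊔ OUT[B2] = {a: ⊤, b: ⊤, c: ⊤, d: ⊤, e: ⊤, f: ⊤}
Applying B3's transfer function to that IN value gives OUT[B3] (row B3 above).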